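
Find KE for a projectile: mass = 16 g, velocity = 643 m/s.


E = 0.5*m*v^2 = 0.5*0.016*643^2 = 3308 J

3308 J


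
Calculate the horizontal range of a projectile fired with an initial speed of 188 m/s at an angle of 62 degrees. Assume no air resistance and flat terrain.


R = v0^2 * sin(2*theta) / g = 188^2 * sin(2*62°) / 9.81 = 2987 m

2987 m


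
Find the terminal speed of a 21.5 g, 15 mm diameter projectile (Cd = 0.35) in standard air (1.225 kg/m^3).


A = pi*(d/2)^2 = pi*(15/2000)^2 = 1.76715e-04 m^2
vt = sqrt(2mg/(Cd*rho*A)) = sqrt(2*0.0215*9.81/(0.35 * 1.225 * 1.76715e-04)) = 74.62 m/s

74.62 m/s


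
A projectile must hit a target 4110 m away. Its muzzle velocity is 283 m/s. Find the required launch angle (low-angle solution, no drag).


sin(2*theta) = R*g/v0^2 = 4110*9.81/283^2 = 0.503429, theta = arcsin(0.503429)/2 = 15.11°

15.11 degrees


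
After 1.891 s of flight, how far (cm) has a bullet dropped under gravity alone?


drop = 0.5*g*t^2 = 0.5*9.81*1.891^2 = 17.5397 m ≈ 1754 cm

1754 cm


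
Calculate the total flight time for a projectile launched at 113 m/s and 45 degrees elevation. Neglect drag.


T = 2*v0*sin(theta)/g = 2*113*sin(45°)/9.81 = 16.29 s

16.29 s


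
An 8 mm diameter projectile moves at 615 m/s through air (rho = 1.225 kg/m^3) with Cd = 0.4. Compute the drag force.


A = pi*(d/2)^2 = pi*(8/2000)^2 = 5.02655e-05 m^2
Fd = 0.5*Cd*rho*A*v^2 = 0.5*0.4*1.225*5.02655e-05*615^2 = 4.658 N

4.658 N


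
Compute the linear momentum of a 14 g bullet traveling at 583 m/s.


p = m*v = 0.014*583 = 8.162 kg·m/s

8.162 kg·m/s


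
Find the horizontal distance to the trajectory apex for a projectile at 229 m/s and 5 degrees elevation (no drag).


R = v0^2*sin(2*theta)/g = 229^2*sin(2*5°)/9.81 = 928.265 m
apex_dist = R/2 = 928.265/2 = 464.1 m

464.1 m


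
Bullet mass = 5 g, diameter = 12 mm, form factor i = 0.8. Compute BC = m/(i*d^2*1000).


BC = m/(i*d^2*1000) = 5/(0.8 * 12^2 * 1000) = 4.34e-05

4.34e-05


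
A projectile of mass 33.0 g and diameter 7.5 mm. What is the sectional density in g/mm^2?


SD = m/d^2 = 33.0/7.5^2 = 0.5867 g/mm^2

0.5867 g/mm^2


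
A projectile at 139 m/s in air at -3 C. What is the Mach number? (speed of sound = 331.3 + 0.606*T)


a = 331.3 + 0.606*(-3) = 329.482 m/s
M = v/a = 139/329.482 = 0.4219

0.4219


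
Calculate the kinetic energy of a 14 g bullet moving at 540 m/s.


E = 0.5*m*v^2 = 0.5*0.014*540^2 = 2041 J

2041 J


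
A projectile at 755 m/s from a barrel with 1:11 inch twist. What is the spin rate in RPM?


twist_m = 11*0.0254 = 0.2794 m
spin = v/twist = 755/0.2794 = 2702.219 rev/s
RPM = spin*60 = 2702.219*60 ≈ 162133 RPM

162133 RPM


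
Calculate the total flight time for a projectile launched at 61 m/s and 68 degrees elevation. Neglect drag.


T = 2*v0*sin(theta)/g = 2*61*sin(68°)/9.81 = 11.53 s

11.53 s


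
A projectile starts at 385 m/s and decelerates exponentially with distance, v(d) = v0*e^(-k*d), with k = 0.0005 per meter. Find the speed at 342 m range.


v = v0*exp(-k*d) = 385*exp(-0.0005*342) = 324.5 m/s

324.5 m/s


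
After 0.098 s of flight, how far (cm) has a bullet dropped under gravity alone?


drop = 0.5*g*t^2 = 0.5*9.81*0.098^2 = 0.0471076 m ≈ 4.711 cm

4.711 cm


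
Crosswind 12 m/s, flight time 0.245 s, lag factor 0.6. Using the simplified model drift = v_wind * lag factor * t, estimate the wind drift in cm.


drift = v_wind * lag * t = 12 * 0.6 * 0.245 = 1.764 m ≈ 176.4 cm

176.4 cm


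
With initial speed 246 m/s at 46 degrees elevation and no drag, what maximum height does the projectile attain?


H = (v0*sin(theta))^2 / (2g) = (246*sin(46°))^2 / (2*9.81) = 1596 m

1596 m


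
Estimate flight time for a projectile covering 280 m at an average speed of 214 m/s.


t = d/v = 280/214 = 1.308 s

1.308 s


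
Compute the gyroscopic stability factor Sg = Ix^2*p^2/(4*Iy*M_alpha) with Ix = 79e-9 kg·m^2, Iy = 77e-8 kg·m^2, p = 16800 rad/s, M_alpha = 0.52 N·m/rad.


Sg = Ix^2 * p^2 / (4 * Iy * M_alpha) = (79e-9)^2 * 16800^2 / (4 * 77e-8 * 0.52) = 1.1

1.1


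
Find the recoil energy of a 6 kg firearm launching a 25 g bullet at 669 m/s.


v_r = m_p*v_p/m_gun = 0.025*669/6 = 2.7875 m/s, E_r = 0.5*m_gun*v_r^2 = 0.5*6*2.7875^2 = 23.31 J

23.31 J


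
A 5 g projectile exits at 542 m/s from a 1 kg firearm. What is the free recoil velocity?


v_recoil = m_p * v_p / m_gun = 0.005 * 542 / 1 = 2.71 m/s

2.71 m/s


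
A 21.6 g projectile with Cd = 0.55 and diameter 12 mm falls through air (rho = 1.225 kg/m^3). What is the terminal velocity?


A = pi*(d/2)^2 = pi*(12/2000)^2 = 1.13097e-04 m^2
vt = sqrt(2mg/(Cd*rho*A)) = sqrt(2*0.0216*9.81/(0.55 * 1.225 * 1.13097e-04)) = 74.58 m/s

74.58 m/s


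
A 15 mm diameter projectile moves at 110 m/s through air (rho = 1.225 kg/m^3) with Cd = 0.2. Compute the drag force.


A = pi*(d/2)^2 = pi*(15/2000)^2 = 1.76715e-04 m^2
Fd = 0.5*Cd*rho*A*v^2 = 0.5*0.2*1.225*1.76715e-04*110^2 = 0.2619 N

0.2619 N


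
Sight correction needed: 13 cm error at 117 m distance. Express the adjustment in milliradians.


1 mrad subtends 1 cm per 10 m of range, so adj = error_cm / (dist_m / 10) = 13 / (117/10) = 1.111 mrad

1.111 mrad


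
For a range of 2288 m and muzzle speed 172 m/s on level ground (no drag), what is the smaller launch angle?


sin(2*theta) = R*g/v0^2 = 2288*9.81/172^2 = 0.758697, theta = arcsin(0.758697)/2 = 24.67°

24.67 degrees


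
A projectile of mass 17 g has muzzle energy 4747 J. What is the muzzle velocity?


v = sqrt(2*E/m) = sqrt(2*4747/0.017) = 747.3 m/s

747.3 m/s


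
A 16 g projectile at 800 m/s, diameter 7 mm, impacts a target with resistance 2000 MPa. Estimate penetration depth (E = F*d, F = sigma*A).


A = pi*(d/2)^2 = pi*(7/2)^2 = 38.4845 mm^2
E = 0.5*m*v^2 = 0.5*0.016*800^2 = 5120 J
depth = E/(sigma*A) = 5120 J / (2000 MPa * 38.4845 mm^2) = 5120/(2000 * 38.4845) m = 0.0665203 m ≈ 66.52 mm

66.52 mm


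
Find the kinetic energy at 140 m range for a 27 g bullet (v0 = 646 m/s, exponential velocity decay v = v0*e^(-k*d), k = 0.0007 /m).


v = v0*exp(-k*d) = 646*exp(-0.0007*140) = 585.695 m/s
E = 0.5*m*v^2 = 0.5*0.027*585.695^2 = 4631 J

4631 J


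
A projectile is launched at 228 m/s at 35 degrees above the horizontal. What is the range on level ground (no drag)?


R = v0^2 * sin(2*theta) / g = 228^2 * sin(2*35°) / 9.81 = 4980 m

4980 m


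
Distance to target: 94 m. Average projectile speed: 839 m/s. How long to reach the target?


t = d/v = 94/839 = 0.112 s

0.112 s


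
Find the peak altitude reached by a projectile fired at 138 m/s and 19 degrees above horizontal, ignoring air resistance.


H = (v0*sin(theta))^2 / (2g) = (138*sin(19°))^2 / (2*9.81) = 102.9 m

102.9 m


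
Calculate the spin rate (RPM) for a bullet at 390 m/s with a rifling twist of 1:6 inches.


twist_m = 6*0.0254 = 0.1524 m
spin = v/twist = 390/0.1524 = 2559.055 rev/s
RPM = spin*60 = 2559.055*60 ≈ 153543 RPM

153543 RPM


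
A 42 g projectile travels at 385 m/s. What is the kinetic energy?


E = 0.5*m*v^2 = 0.5*0.042*385^2 = 3113 J

3113 J


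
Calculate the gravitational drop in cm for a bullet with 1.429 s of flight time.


drop = 0.5*g*t^2 = 0.5*9.81*1.429^2 = 10.0162 m ≈ 1002 cm

1002 cm


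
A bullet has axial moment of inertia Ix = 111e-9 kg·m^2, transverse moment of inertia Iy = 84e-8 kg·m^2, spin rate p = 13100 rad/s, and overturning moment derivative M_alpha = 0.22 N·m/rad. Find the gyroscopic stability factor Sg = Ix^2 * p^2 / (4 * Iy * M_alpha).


Sg = Ix^2 * p^2 / (4 * Iy * M_alpha) = (111e-9)^2 * 13100^2 / (4 * 84e-8 * 0.22) = 2.86

2.86


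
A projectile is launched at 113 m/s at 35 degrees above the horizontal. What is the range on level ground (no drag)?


R = v0^2 * sin(2*theta) / g = 113^2 * sin(2*35°) / 9.81 = 1223 m

1223 m


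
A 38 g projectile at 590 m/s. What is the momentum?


p = m*v = 0.038*590 = 22.42 kg·m/s

22.42 kg·m/s


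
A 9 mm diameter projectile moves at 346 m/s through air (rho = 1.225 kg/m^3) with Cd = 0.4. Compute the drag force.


A = pi*(d/2)^2 = pi*(9/2000)^2 = 6.36173e-05 m^2
Fd = 0.5*Cd*rho*A*v^2 = 0.5*0.4*1.225*6.36173e-05*346^2 = 1.866 N

1.866 N


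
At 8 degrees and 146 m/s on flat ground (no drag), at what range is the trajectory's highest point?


R = v0^2*sin(2*theta)/g = 146^2*sin(2*8°)/9.81 = 598.928 m
apex_dist = R/2 = 598.928/2 = 299.5 m

299.5 m


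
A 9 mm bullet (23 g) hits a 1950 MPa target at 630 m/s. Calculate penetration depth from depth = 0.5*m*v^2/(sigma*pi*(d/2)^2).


A = pi*(d/2)^2 = pi*(9/2)^2 = 63.6173 mm^2
E = 0.5*m*v^2 = 0.5*0.023*630^2 = 4564.35 J
depth = E/(sigma*A) = 4564.35 J / (1950 MPa * 63.6173 mm^2) = 4564.35/(1950 * 63.6173) m = 0.0367934 m ≈ 36.79 mm

36.79 mm


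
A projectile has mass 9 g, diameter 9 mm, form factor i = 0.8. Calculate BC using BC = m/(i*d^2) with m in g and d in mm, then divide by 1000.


BC = m/(i*d^2*1000) = 9/(0.8 * 9^2 * 1000) = 0.0001389

0.0001389


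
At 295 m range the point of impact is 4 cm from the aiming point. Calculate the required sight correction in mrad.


1 mrad subtends 1 cm per 10 m of range, so adj = error_cm / (dist_m / 10) = 4 / (295/10) = 0.1356 mrad

0.1356 mrad


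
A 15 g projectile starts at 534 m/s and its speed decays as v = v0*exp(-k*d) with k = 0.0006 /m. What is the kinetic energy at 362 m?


v = v0*exp(-k*d) = 534*exp(-0.0006*362) = 429.747 m/s
E = 0.5*m*v^2 = 0.5*0.015*429.747^2 = 1385 J

1385 J


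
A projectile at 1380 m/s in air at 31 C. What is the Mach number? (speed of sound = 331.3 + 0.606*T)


a = 331.3 + 0.606*(31) = 350.086 m/s
M = v/a = 1380/350.086 = 3.942

3.942


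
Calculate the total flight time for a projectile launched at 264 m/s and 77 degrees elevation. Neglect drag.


T = 2*v0*sin(theta)/g = 2*264*sin(77°)/9.81 = 52.44 s

52.44 s


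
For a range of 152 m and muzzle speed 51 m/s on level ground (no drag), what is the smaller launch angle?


sin(2*theta) = R*g/v0^2 = 152*9.81/51^2 = 0.573287, theta = arcsin(0.573287)/2 = 17.49°

17.49 degrees


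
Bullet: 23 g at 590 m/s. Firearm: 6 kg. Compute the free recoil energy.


v_r = m_p*v_p/m_gun = 0.023*590/6 = 2.26167 m/s, E_r = 0.5*m_gun*v_r^2 = 0.5*6*2.26167^2 = 15.35 J

15.35 J


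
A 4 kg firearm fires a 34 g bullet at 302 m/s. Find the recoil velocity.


v_recoil = m_p * v_p / m_gun = 0.034 * 302 / 4 = 2.567 m/s

2.567 m/s


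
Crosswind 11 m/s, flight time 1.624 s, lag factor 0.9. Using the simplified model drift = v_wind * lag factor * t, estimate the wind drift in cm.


drift = v_wind * lag * t = 11 * 0.9 * 1.624 = 16.0776 m ≈ 1608 cm

1608 cm


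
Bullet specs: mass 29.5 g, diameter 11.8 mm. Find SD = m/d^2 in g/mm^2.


SD = m/d^2 = 29.5/11.8^2 = 0.2119 g/mm^2

0.2119 g/mm^2


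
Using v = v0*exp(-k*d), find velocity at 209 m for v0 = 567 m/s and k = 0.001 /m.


v = v0*exp(-k*d) = 567*exp(-0.001*209) = 460.1 m/s

460.1 m/s


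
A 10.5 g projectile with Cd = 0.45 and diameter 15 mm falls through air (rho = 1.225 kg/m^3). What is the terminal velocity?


A = pi*(d/2)^2 = pi*(15/2000)^2 = 1.76715e-04 m^2
vt = sqrt(2mg/(Cd*rho*A)) = sqrt(2*0.0105*9.81/(0.45 * 1.225 * 1.76715e-04)) = 45.99 m/s

45.99 m/s


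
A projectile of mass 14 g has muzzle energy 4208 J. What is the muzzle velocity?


v = sqrt(2*E/m) = sqrt(2*4208/0.014) = 775.3 m/s

775.3 m/s


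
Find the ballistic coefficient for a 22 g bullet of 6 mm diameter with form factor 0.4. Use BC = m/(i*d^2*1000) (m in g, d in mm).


BC = m/(i*d^2*1000) = 22/(0.4 * 6^2 * 1000) = 0.001528

0.001528


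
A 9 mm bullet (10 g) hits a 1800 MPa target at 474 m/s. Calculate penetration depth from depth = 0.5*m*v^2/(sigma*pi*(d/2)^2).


A = pi*(d/2)^2 = pi*(9/2)^2 = 63.6173 mm^2
E = 0.5*m*v^2 = 0.5*0.01*474^2 = 1123.38 J
depth = E/(sigma*A) = 1123.38 J / (1800 MPa * 63.6173 mm^2) = 1123.38/(1800 * 63.6173) m = 0.00981023 m ≈ 9.81 mm

9.81 mm


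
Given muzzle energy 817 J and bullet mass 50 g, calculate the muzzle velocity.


v = sqrt(2*E/m) = sqrt(2*817/0.05) = 180.8 m/s

180.8 m/s


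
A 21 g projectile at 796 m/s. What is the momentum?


p = m*v = 0.021*796 = 16.72 kg·m/s

16.72 kg·m/s


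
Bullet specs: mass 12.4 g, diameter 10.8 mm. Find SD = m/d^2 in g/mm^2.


SD = m/d^2 = 12.4/10.8^2 = 0.1063 g/mm^2

0.1063 g/mm^2


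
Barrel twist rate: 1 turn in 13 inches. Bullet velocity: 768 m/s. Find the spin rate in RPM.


twist_m = 13*0.0254 = 0.3302 m
spin = v/twist = 768/0.3302 = 2325.863 rev/s
RPM = spin*60 = 2325.863*60 ≈ 139552 RPM

139552 RPM


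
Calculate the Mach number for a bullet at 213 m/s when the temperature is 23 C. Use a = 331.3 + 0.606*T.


a = 331.3 + 0.606*(23) = 345.238 m/s
M = v/a = 213/345.238 = 0.617

0.617


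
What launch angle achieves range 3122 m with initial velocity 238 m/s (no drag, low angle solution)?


sin(2*theta) = R*g/v0^2 = 3122*9.81/238^2 = 0.54069, theta = arcsin(0.54069)/2 = 16.37°

16.37 degrees


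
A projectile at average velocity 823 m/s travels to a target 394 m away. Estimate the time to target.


t = d/v = 394/823 = 0.4787 s

0.4787 s


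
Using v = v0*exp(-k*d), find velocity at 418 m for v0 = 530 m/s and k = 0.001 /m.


v = v0*exp(-k*d) = 530*exp(-0.001*418) = 348.9 m/s

348.9 m/s


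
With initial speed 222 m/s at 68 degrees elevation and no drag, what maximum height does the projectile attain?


H = (v0*sin(theta))^2 / (2g) = (222*sin(68°))^2 / (2*9.81) = 2159 m

2159 m


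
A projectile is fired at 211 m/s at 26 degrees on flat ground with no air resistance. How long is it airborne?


T = 2*v0*sin(theta)/g = 2*211*sin(26°)/9.81 = 18.86 s

18.86 s


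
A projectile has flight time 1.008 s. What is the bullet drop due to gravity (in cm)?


drop = 0.5*g*t^2 = 0.5*9.81*1.008^2 = 4.98379 m ≈ 498.4 cm

498.4 cm


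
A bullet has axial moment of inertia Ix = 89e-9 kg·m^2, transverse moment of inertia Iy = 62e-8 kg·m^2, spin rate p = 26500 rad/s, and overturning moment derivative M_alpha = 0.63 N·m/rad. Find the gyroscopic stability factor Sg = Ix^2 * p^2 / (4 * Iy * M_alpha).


Sg = Ix^2 * p^2 / (4 * Iy * M_alpha) = (89e-9)^2 * 26500^2 / (4 * 62e-8 * 0.63) = 3.56

3.56


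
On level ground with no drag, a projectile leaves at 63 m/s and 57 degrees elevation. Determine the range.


R = v0^2 * sin(2*theta) / g = 63^2 * sin(2*57°) / 9.81 = 369.6 m

369.6 m


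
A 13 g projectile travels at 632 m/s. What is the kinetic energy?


E = 0.5*m*v^2 = 0.5*0.013*632^2 = 2596 J

2596 J


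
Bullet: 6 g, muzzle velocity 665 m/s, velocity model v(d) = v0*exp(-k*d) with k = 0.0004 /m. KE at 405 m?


v = v0*exp(-k*d) = 665*exp(-0.0004*405) = 565.543 m/s
E = 0.5*m*v^2 = 0.5*0.006*565.543^2 = 959.5 J

959.5 J


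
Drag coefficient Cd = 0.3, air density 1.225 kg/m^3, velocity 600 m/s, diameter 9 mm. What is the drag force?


A = pi*(d/2)^2 = pi*(9/2000)^2 = 6.36173e-05 m^2
Fd = 0.5*Cd*rho*A*v^2 = 0.5*0.3*1.225*6.36173e-05*600^2 = 4.208 N

4.208 N


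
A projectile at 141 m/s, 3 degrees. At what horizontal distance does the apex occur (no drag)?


R = v0^2*sin(2*theta)/g = 141^2*sin(2*3°)/9.81 = 211.838 m
apex_dist = R/2 = 211.838/2 = 105.9 m

105.9 m


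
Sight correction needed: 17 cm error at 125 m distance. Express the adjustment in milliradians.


1 mrad subtends 1 cm per 10 m of range, so adj = error_cm / (dist_m / 10) = 17 / (125/10) = 1.36 mrad

1.36 mrad


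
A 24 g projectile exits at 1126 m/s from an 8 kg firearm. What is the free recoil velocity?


v_recoil = m_p * v_p / m_gun = 0.024 * 1126 / 8 = 3.378 m/s

3.378 m/s


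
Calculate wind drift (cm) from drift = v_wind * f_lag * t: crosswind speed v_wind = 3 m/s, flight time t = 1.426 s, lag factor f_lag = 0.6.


drift = v_wind * lag * t = 3 * 0.6 * 1.426 = 2.5668 m ≈ 256.7 cm

256.7 cm


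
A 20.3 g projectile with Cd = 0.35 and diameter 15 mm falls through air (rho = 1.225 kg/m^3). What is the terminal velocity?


A = pi*(d/2)^2 = pi*(15/2000)^2 = 1.76715e-04 m^2
vt = sqrt(2mg/(Cd*rho*A)) = sqrt(2*0.0203*9.81/(0.35 * 1.225 * 1.76715e-04)) = 72.5 m/s

72.5 m/s


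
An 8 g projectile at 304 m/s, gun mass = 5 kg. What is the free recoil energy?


v_r = m_p*v_p/m_gun = 0.008*304/5 = 0.4864 m/s, E_r = 0.5*m_gun*v_r^2 = 0.5*5*0.4864^2 = 0.5915 J

0.5915 J


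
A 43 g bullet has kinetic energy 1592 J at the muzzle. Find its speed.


v = sqrt(2*E/m) = sqrt(2*1592/0.043) = 272.1 m/s

272.1 m/s


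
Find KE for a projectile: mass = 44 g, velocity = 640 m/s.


E = 0.5*m*v^2 = 0.5*0.044*640^2 = 9011 J

9011 J


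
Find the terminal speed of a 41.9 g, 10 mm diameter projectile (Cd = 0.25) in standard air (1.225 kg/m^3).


A = pi*(d/2)^2 = pi*(10/2000)^2 = 7.85398e-05 m^2
vt = sqrt(2mg/(Cd*rho*A)) = sqrt(2*0.0419*9.81/(0.25 * 1.225 * 7.85398e-05)) = 184.9 m/s

184.9 m/s


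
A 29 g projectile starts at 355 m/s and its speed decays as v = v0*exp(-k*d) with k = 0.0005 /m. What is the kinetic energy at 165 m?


v = v0*exp(-k*d) = 355*exp(-0.0005*165) = 326.888 m/s
E = 0.5*m*v^2 = 0.5*0.029*326.888^2 = 1549 J

1549 J


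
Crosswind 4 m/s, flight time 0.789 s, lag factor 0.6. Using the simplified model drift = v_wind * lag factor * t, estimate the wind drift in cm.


drift = v_wind * lag * t = 4 * 0.6 * 0.789 = 1.8936 m ≈ 189.4 cm

189.4 cm


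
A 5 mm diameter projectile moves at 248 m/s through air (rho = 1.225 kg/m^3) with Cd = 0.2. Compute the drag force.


A = pi*(d/2)^2 = pi*(5/2000)^2 = 1.96350e-05 m^2
Fd = 0.5*Cd*rho*A*v^2 = 0.5*0.2*1.225*1.96350e-05*248^2 = 0.1479 N

0.1479 N


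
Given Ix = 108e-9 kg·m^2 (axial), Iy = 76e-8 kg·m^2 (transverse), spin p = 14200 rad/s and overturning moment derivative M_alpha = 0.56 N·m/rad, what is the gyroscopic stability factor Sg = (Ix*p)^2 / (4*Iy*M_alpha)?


Sg = Ix^2 * p^2 / (4 * Iy * M_alpha) = (108e-9)^2 * 14200^2 / (4 * 76e-8 * 0.56) = 1.382

1.382


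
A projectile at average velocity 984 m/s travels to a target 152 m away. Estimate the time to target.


t = d/v = 152/984 = 0.1545 s

0.1545 s


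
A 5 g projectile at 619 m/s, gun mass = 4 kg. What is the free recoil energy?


v_r = m_p*v_p/m_gun = 0.005*619/4 = 0.77375 m/s, E_r = 0.5*m_gun*v_r^2 = 0.5*4*0.77375^2 = 1.197 J

1.197 J


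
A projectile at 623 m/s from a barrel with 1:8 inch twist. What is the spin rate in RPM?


twist_m = 8*0.0254 = 0.2032 m
spin = v/twist = 623/0.2032 = 3065.945 rev/s
RPM = spin*60 = 3065.945*60 ≈ 183957 RPM

183957 RPM


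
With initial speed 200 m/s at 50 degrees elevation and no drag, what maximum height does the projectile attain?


H = (v0*sin(theta))^2 / (2g) = (200*sin(50°))^2 / (2*9.81) = 1196 m

1196 m


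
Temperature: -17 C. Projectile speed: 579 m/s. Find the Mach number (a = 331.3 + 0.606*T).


a = 331.3 + 0.606*(-17) = 320.998 m/s
M = v/a = 579/320.998 = 1.804

1.804


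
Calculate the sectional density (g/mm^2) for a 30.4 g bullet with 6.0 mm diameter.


SD = m/d^2 = 30.4/6.0^2 = 0.8444 g/mm^2

0.8444 g/mm^2


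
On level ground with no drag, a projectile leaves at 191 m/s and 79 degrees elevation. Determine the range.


R = v0^2 * sin(2*theta) / g = 191^2 * sin(2*79°) / 9.81 = 1393 m

1393 m


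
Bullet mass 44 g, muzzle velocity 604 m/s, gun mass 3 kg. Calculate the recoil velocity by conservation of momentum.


v_recoil = m_p * v_p / m_gun = 0.044 * 604 / 3 = 8.859 m/s

8.859 m/s


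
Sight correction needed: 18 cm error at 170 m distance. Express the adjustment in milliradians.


1 mrad subtends 1 cm per 10 m of range, so adj = error_cm / (dist_m / 10) = 18 / (170/10) = 1.059 mrad

1.059 mrad


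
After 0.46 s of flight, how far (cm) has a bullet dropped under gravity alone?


drop = 0.5*g*t^2 = 0.5*9.81*0.46^2 = 1.0379 m ≈ 103.8 cm

103.8 cm


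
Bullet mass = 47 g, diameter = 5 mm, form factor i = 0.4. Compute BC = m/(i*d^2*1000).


BC = m/(i*d^2*1000) = 47/(0.4 * 5^2 * 1000) = 0.0047

0.0047


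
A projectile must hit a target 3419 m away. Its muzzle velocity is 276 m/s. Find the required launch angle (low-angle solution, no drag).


sin(2*theta) = R*g/v0^2 = 3419*9.81/276^2 = 0.440301, theta = arcsin(0.440301)/2 = 13.06°

13.06 degrees


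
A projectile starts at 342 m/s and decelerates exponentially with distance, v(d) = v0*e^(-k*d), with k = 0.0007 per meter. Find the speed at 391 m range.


v = v0*exp(-k*d) = 342*exp(-0.0007*391) = 260.1 m/s

260.1 m/s


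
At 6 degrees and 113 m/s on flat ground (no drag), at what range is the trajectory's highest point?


R = v0^2*sin(2*theta)/g = 113^2*sin(2*6°)/9.81 = 270.624 m
apex_dist = R/2 = 270.624/2 = 135.3 m

135.3 m


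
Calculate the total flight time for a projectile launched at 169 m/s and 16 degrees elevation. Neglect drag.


T = 2*v0*sin(theta)/g = 2*169*sin(16°)/9.81 = 9.497 s

9.497 s


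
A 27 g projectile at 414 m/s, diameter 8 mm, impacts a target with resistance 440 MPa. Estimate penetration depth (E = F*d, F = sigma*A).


A = pi*(d/2)^2 = pi*(8/2)^2 = 50.2655 mm^2
E = 0.5*m*v^2 = 0.5*0.027*414^2 = 2313.85 J
depth = E/(sigma*A) = 2313.85 J / (440 MPa * 50.2655 mm^2) = 2313.85/(440 * 50.2655) m = 0.104619 m ≈ 104.6 mm

104.6 mm


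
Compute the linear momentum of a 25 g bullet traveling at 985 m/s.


p = m*v = 0.025*985 = 24.62 kg·m/s

24.62 kg·m/s


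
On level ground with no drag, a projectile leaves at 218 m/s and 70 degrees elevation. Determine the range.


R = v0^2 * sin(2*theta) / g = 218^2 * sin(2*70°) / 9.81 = 3114 m

3114 m


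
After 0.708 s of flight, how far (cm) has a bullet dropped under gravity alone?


drop = 0.5*g*t^2 = 0.5*9.81*0.708^2 = 2.4587 m ≈ 245.9 cm

245.9 cm


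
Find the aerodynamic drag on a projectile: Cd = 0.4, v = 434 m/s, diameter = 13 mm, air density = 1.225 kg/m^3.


A = pi*(d/2)^2 = pi*(13/2000)^2 = 1.32732e-04 m^2
Fd = 0.5*Cd*rho*A*v^2 = 0.5*0.4*1.225*1.32732e-04*434^2 = 6.125 N

6.125 N


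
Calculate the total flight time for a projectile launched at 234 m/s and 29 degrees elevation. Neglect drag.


T = 2*v0*sin(theta)/g = 2*234*sin(29°)/9.81 = 23.13 s

23.13 s


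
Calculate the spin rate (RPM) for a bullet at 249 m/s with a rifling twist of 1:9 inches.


twist_m = 9*0.0254 = 0.2286 m
spin = v/twist = 249/0.2286 = 1089.239 rev/s
RPM = spin*60 = 1089.239*60 ≈ 65354 RPM

65354 RPM


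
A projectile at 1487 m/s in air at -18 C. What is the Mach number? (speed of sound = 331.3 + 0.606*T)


a = 331.3 + 0.606*(-18) = 320.392 m/s
M = v/a = 1487/320.392 = 4.641

4.641


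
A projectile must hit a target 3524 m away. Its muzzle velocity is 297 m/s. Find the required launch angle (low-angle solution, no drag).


sin(2*theta) = R*g/v0^2 = 3524*9.81/297^2 = 0.391915, theta = arcsin(0.391915)/2 = 11.54°

11.54 degrees


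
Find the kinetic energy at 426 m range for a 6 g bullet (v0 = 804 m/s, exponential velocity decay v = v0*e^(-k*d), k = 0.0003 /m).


v = v0*exp(-k*d) = 804*exp(-0.0003*426) = 707.544 m/s
E = 0.5*m*v^2 = 0.5*0.006*707.544^2 = 1502 J

1502 J


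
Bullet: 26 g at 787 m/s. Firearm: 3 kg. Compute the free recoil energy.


v_r = m_p*v_p/m_gun = 0.026*787/3 = 6.82067 m/s, E_r = 0.5*m_gun*v_r^2 = 0.5*3*6.82067^2 = 69.78 J

69.78 J


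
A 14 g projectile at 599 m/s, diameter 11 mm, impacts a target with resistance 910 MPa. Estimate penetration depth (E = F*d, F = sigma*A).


A = pi*(d/2)^2 = pi*(11/2)^2 = 95.0332 mm^2
E = 0.5*m*v^2 = 0.5*0.014*599^2 = 2511.61 J
depth = E/(sigma*A) = 2511.61 J / (910 MPa * 95.0332 mm^2) = 2511.61/(910 * 95.0332) m = 0.0290426 m ≈ 29.04 mm

29.04 mm


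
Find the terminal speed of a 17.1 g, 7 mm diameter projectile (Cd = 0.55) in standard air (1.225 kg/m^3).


A = pi*(d/2)^2 = pi*(7/2000)^2 = 3.84845e-05 m^2
vt = sqrt(2mg/(Cd*rho*A)) = sqrt(2*0.0171*9.81/(0.55 * 1.225 * 3.84845e-05)) = 113.8 m/s

113.8 m/s


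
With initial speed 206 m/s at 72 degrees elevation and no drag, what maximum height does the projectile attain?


H = (v0*sin(theta))^2 / (2g) = (206*sin(72°))^2 / (2*9.81) = 1956 m

1956 m


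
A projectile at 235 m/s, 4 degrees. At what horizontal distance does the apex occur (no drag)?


R = v0^2*sin(2*theta)/g = 235^2*sin(2*4°)/9.81 = 783.469 m
apex_dist = R/2 = 783.469/2 = 391.7 m

391.7 m


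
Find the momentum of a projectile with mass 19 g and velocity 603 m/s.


p = m*v = 0.019*603 = 11.46 kg·m/s

11.46 kg·m/s


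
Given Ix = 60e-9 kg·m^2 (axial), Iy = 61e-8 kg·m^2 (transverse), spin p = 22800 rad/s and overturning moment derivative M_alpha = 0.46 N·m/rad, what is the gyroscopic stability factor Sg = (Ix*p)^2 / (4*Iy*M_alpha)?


Sg = Ix^2 * p^2 / (4 * Iy * M_alpha) = (60e-9)^2 * 22800^2 / (4 * 61e-8 * 0.46) = 1.667

1.667


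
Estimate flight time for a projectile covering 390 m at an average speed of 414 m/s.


t = d/v = 390/414 = 0.942 s

0.942 s


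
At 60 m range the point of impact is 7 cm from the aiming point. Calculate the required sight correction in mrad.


1 mrad subtends 1 cm per 10 m of range, so adj = error_cm / (dist_m / 10) = 7 / (60/10) = 1.167 mrad

1.167 mrad


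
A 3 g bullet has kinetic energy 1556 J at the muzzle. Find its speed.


v = sqrt(2*E/m) = sqrt(2*1556/0.003) = 1018 m/s

1018 m/s


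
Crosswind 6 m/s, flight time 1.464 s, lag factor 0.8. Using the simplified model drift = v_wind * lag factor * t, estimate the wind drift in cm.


drift = v_wind * lag * t = 6 * 0.8 * 1.464 = 7.0272 m ≈ 702.7 cm

702.7 cm


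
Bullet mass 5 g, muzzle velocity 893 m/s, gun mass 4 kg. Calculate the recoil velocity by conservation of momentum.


v_recoil = m_p * v_p / m_gun = 0.005 * 893 / 4 = 1.116 m/s

1.116 m/s


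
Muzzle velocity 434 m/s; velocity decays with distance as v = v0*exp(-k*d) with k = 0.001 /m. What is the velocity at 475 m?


v = v0*exp(-k*d) = 434*exp(-0.001*475) = 269.9 m/s

269.9 m/s


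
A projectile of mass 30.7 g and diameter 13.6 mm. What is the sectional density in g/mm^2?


SD = m/d^2 = 30.7/13.6^2 = 0.166 g/mm^2

0.166 g/mm^2


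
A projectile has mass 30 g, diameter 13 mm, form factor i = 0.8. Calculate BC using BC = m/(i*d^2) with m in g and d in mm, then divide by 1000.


BC = m/(i*d^2*1000) = 30/(0.8 * 13^2 * 1000) = 0.0002219

0.0002219


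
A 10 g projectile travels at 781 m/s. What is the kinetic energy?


E = 0.5*m*v^2 = 0.5*0.01*781^2 = 3050 J

3050 J


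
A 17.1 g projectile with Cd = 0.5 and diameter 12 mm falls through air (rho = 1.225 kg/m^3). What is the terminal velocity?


A = pi*(d/2)^2 = pi*(12/2000)^2 = 1.13097e-04 m^2
vt = sqrt(2mg/(Cd*rho*A)) = sqrt(2*0.0171*9.81/(0.5 * 1.225 * 1.13097e-04)) = 69.59 m/s

69.59 m/s


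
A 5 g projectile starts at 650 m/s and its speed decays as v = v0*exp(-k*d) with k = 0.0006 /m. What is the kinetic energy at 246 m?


v = v0*exp(-k*d) = 650*exp(-0.0006*246) = 560.805 m/s
E = 0.5*m*v^2 = 0.5*0.005*560.805^2 = 786.3 J

786.3 J


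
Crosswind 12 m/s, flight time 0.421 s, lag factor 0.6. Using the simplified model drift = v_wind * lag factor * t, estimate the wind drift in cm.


drift = v_wind * lag * t = 12 * 0.6 * 0.421 = 3.0312 m ≈ 303.1 cm

303.1 cm


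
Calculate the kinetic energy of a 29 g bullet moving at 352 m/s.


E = 0.5*m*v^2 = 0.5*0.029*352^2 = 1797 J

1797 J


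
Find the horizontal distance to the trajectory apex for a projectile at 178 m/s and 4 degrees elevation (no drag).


R = v0^2*sin(2*theta)/g = 178^2*sin(2*4°)/9.81 = 449.496 m
apex_dist = R/2 = 449.496/2 = 224.7 m

224.7 m


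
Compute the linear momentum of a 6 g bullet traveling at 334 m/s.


p = m*v = 0.006*334 = 2.004 kg·m/s

2.004 kg·m/s


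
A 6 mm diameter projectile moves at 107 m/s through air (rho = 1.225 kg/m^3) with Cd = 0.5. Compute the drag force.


A = pi*(d/2)^2 = pi*(6/2000)^2 = 2.82743e-05 m^2
Fd = 0.5*Cd*rho*A*v^2 = 0.5*0.5*1.225*2.82743e-05*107^2 = 0.09914 N

0.09914 N


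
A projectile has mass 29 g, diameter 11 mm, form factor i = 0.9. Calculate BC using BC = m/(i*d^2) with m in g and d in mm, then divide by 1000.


BC = m/(i*d^2*1000) = 29/(0.9 * 11^2 * 1000) = 0.0002663

0.0002663


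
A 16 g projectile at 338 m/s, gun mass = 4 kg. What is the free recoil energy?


v_r = m_p*v_p/m_gun = 0.016*338/4 = 1.352 m/s, E_r = 0.5*m_gun*v_r^2 = 0.5*4*1.352^2 = 3.656 J

3.656 J


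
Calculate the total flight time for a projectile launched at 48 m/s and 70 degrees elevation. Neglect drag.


T = 2*v0*sin(theta)/g = 2*48*sin(70°)/9.81 = 9.196 s

9.196 s


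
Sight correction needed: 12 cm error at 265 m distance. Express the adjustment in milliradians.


1 mrad subtends 1 cm per 10 m of range, so adj = error_cm / (dist_m / 10) = 12 / (265/10) = 0.4528 mrad

0.4528 mrad


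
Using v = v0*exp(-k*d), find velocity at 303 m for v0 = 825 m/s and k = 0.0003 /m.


v = v0*exp(-k*d) = 825*exp(-0.0003*303) = 753.3 m/s

753.3 m/s


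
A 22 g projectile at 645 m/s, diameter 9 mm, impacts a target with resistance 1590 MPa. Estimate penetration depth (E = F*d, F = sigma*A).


A = pi*(d/2)^2 = pi*(9/2)^2 = 63.6173 mm^2
E = 0.5*m*v^2 = 0.5*0.022*645^2 = 4576.27 J
depth = E/(sigma*A) = 4576.27 J / (1590 MPa * 63.6173 mm^2) = 4576.27/(1590 * 63.6173) m = 0.0452418 m ≈ 45.24 mm

45.24 mm


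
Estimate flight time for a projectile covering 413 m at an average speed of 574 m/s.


t = d/v = 413/574 = 0.7195 s

0.7195 s


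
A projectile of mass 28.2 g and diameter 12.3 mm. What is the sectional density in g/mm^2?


SD = m/d^2 = 28.2/12.3^2 = 0.1864 g/mm^2

0.1864 g/mm^2


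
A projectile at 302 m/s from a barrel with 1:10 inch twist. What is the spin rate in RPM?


twist_m = 10*0.0254 = 0.254 m
spin = v/twist = 302/0.254 = 1188.976 rev/s
RPM = spin*60 = 1188.976*60 ≈ 71339 RPM

71339 RPM


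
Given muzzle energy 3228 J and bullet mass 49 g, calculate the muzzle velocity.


v = sqrt(2*E/m) = sqrt(2*3228/0.049) = 363 m/s

363 m/s


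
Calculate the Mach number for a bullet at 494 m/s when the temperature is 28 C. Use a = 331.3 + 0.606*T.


a = 331.3 + 0.606*(28) = 348.268 m/s
M = v/a = 494/348.268 = 1.418

1.418


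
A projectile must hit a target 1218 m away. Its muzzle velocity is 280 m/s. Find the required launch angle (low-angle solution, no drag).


sin(2*theta) = R*g/v0^2 = 1218*9.81/280^2 = 0.152405, theta = arcsin(0.152405)/2 = 4.383°

4.383 degrees


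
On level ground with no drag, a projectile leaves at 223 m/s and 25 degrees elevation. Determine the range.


R = v0^2 * sin(2*theta) / g = 223^2 * sin(2*25°) / 9.81 = 3883 m

3883 m


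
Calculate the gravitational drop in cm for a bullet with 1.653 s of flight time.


drop = 0.5*g*t^2 = 0.5*9.81*1.653^2 = 13.4025 m ≈ 1340 cm

1340 cm


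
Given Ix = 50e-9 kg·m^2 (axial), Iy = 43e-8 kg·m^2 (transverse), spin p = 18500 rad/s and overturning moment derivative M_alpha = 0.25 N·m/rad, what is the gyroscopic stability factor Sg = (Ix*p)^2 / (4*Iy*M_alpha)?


Sg = Ix^2 * p^2 / (4 * Iy * M_alpha) = (50e-9)^2 * 18500^2 / (4 * 43e-8 * 0.25) = 1.99

1.99


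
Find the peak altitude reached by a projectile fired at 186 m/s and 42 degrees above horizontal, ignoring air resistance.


H = (v0*sin(theta))^2 / (2g) = (186*sin(42°))^2 / (2*9.81) = 789.5 m

789.5 m


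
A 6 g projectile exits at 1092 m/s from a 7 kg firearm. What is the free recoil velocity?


v_recoil = m_p * v_p / m_gun = 0.006 * 1092 / 7 = 0.936 m/s

0.936 m/s


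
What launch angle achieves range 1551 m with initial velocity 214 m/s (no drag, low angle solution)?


sin(2*theta) = R*g/v0^2 = 1551*9.81/214^2 = 0.332241, theta = arcsin(0.332241)/2 = 9.702°

9.702 degrees


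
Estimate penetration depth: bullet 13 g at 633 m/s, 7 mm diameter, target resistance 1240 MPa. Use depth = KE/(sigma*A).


A = pi*(d/2)^2 = pi*(7/2)^2 = 38.4845 mm^2
E = 0.5*m*v^2 = 0.5*0.013*633^2 = 2604.48 J
depth = E/(sigma*A) = 2604.48 J / (1240 MPa * 38.4845 mm^2) = 2604.48/(1240 * 38.4845) m = 0.0545774 m ≈ 54.58 mm

54.58 mm


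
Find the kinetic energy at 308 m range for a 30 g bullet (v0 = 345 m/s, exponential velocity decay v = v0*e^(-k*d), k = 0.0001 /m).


v = v0*exp(-k*d) = 345*exp(-0.0001*308) = 334.536 m/s
E = 0.5*m*v^2 = 0.5*0.03*334.536^2 = 1679 J

1679 J


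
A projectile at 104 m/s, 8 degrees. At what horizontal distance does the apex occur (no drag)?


R = v0^2*sin(2*theta)/g = 104^2*sin(2*8°)/9.81 = 303.904 m
apex_dist = R/2 = 303.904/2 = 152 m

152 m


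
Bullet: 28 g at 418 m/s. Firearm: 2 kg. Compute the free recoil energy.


v_r = m_p*v_p/m_gun = 0.028*418/2 = 5.852 m/s, E_r = 0.5*m_gun*v_r^2 = 0.5*2*5.852^2 = 34.25 J

34.25 J


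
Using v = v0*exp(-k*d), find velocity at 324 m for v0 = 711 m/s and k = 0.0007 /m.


v = v0*exp(-k*d) = 711*exp(-0.0007*324) = 566.7 m/s

566.7 m/s


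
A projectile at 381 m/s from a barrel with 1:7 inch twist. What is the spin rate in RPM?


twist_m = 7*0.0254 = 0.1778 m
spin = v/twist = 381/0.1778 = 2142.857 rev/s
RPM = spin*60 = 2142.857*60 ≈ 128571 RPM

128571 RPM


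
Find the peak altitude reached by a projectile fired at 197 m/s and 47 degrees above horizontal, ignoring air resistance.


H = (v0*sin(theta))^2 / (2g) = (197*sin(47°))^2 / (2*9.81) = 1058 m

1058 m


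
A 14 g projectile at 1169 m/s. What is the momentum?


p = m*v = 0.014*1169 = 16.37 kg·m/s

16.37 kg·m/s


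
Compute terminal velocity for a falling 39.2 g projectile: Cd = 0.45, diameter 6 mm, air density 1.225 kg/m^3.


A = pi*(d/2)^2 = pi*(6/2000)^2 = 2.82743e-05 m^2
vt = sqrt(2mg/(Cd*rho*A)) = sqrt(2*0.0392*9.81/(0.45 * 1.225 * 2.82743e-05)) = 222.1 m/s

222.1 m/s


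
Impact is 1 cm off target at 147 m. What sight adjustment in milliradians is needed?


1 mrad subtends 1 cm per 10 m of range, so adj = error_cm / (dist_m / 10) = 1 / (147/10) = 0.06803 mrad

0.06803 mrad


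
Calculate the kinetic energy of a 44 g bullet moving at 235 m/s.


E = 0.5*m*v^2 = 0.5*0.044*235^2 = 1215 J

1215 J


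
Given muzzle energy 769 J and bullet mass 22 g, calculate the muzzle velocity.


v = sqrt(2*E/m) = sqrt(2*769/0.022) = 264.4 m/s

264.4 m/s


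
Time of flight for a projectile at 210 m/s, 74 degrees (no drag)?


T = 2*v0*sin(theta)/g = 2*210*sin(74°)/9.81 = 41.15 s

41.15 s


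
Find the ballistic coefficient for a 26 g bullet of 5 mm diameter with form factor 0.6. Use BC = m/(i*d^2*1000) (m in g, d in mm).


BC = m/(i*d^2*1000) = 26/(0.6 * 5^2 * 1000) = 0.001733

0.001733


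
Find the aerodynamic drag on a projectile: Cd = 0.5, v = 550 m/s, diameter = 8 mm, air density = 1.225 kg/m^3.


A = pi*(d/2)^2 = pi*(8/2000)^2 = 5.02655e-05 m^2
Fd = 0.5*Cd*rho*A*v^2 = 0.5*0.5*1.225*5.02655e-05*550^2 = 4.657 N

4.657 N


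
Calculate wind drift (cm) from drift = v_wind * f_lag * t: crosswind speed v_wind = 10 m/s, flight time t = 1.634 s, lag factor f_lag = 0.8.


drift = v_wind * lag * t = 10 * 0.8 * 1.634 = 13.072 m ≈ 1307 cm

1307 cm


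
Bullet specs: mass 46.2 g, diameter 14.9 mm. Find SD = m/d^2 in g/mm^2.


SD = m/d^2 = 46.2/14.9^2 = 0.2081 g/mm^2

0.2081 g/mm^2


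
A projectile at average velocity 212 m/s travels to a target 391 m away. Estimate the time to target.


t = d/v = 391/212 = 1.844 s

1.844 s


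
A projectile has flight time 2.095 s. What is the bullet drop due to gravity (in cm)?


drop = 0.5*g*t^2 = 0.5*9.81*2.095^2 = 21.5282 m ≈ 2153 cm

2153 cm


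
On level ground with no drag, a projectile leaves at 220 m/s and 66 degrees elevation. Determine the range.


R = v0^2 * sin(2*theta) / g = 220^2 * sin(2*66°) / 9.81 = 3666 m

3666 m


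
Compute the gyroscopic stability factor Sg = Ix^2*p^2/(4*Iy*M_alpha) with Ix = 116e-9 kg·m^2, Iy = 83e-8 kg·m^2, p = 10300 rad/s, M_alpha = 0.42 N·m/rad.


Sg = Ix^2 * p^2 / (4 * Iy * M_alpha) = (116e-9)^2 * 10300^2 / (4 * 83e-8 * 0.42) = 1.024

1.024


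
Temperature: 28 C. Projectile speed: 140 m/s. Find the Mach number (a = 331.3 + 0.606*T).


a = 331.3 + 0.606*(28) = 348.268 m/s
M = v/a = 140/348.268 = 0.402

0.402


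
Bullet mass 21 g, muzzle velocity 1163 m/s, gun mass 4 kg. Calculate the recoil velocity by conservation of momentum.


v_recoil = m_p * v_p / m_gun = 0.021 * 1163 / 4 = 6.106 m/s

6.106 m/s


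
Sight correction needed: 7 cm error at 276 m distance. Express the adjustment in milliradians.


1 mrad subtends 1 cm per 10 m of range, so adj = error_cm / (dist_m / 10) = 7 / (276/10) = 0.2536 mrad

0.2536 mrad


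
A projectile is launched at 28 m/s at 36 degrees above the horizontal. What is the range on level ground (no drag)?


R = v0^2 * sin(2*theta) / g = 28^2 * sin(2*36°) / 9.81 = 76.01 m

76.01 m


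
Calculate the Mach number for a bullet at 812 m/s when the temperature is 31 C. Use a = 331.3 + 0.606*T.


a = 331.3 + 0.606*(31) = 350.086 m/s
M = v/a = 812/350.086 = 2.319

2.319


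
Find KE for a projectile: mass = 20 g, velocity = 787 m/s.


E = 0.5*m*v^2 = 0.5*0.02*787^2 = 6194 J

6194 J


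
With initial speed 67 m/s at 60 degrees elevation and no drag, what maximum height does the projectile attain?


H = (v0*sin(theta))^2 / (2g) = (67*sin(60°))^2 / (2*9.81) = 171.6 m

171.6 m


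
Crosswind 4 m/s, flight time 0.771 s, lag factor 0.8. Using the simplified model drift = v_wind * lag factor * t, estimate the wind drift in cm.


drift = v_wind * lag * t = 4 * 0.8 * 0.771 = 2.4672 m ≈ 246.7 cm

246.7 cm


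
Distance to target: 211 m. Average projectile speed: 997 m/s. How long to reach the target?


t = d/v = 211/997 = 0.2116 s

0.2116 s


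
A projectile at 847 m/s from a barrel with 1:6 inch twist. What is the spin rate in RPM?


twist_m = 6*0.0254 = 0.1524 m
spin = v/twist = 847/0.1524 = 5557.743 rev/s
RPM = spin*60 = 5557.743*60 ≈ 333465 RPM

333465 RPM


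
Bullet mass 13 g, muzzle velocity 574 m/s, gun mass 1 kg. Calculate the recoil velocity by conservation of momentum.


v_recoil = m_p * v_p / m_gun = 0.013 * 574 / 1 = 7.462 m/s

7.462 m/s


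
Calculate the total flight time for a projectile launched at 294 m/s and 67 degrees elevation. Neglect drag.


T = 2*v0*sin(theta)/g = 2*294*sin(67°)/9.81 = 55.17 s

55.17 s


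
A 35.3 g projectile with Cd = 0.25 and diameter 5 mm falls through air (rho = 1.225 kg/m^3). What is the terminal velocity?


A = pi*(d/2)^2 = pi*(5/2000)^2 = 1.96350e-05 m^2
vt = sqrt(2mg/(Cd*rho*A)) = sqrt(2*0.0353*9.81/(0.25 * 1.225 * 1.96350e-05)) = 339.4 m/s

339.4 m/s


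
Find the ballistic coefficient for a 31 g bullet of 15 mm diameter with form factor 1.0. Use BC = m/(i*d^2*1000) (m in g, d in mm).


BC = m/(i*d^2*1000) = 31/(1.0 * 15^2 * 1000) = 0.0001378

0.0001378


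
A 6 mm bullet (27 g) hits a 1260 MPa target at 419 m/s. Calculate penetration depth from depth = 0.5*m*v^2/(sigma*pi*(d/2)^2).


A = pi*(d/2)^2 = pi*(6/2)^2 = 28.2743 mm^2
E = 0.5*m*v^2 = 0.5*0.027*419^2 = 2370.07 J
depth = E/(sigma*A) = 2370.07 J / (1260 MPa * 28.2743 mm^2) = 2370.07/(1260 * 28.2743) m = 0.0665271 m ≈ 66.53 mm

66.53 mm


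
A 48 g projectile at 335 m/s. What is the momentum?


p = m*v = 0.048*335 = 16.08 kg·m/s

16.08 kg·m/s


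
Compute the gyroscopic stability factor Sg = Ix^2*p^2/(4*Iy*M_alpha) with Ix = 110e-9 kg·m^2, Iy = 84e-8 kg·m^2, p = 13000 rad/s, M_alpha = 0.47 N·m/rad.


Sg = Ix^2 * p^2 / (4 * Iy * M_alpha) = (110e-9)^2 * 13000^2 / (4 * 84e-8 * 0.47) = 1.295

1.295
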